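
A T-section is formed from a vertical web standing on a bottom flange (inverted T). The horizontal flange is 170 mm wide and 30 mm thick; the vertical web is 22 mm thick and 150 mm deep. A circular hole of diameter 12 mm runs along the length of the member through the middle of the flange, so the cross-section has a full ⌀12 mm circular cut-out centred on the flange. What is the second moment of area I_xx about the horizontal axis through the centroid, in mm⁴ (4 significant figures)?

I_xx ≈ 2.265 × 10⁷ mm⁴

Split into non-overlapping primitives; take the origin at the lower-left of the bounding box.
Flange: 170 × 30, A = 5 100 mm², y = 15 mm, Ī = 382 500 mm⁴.
Web: 22 × 150, A = 3 300 mm², y = 105 mm, Ī = 6 187 500 mm⁴.
Hole (subtracted): ⌀12, A = 113.097 mm², y = 15 mm, Ī = 1017.88 mm⁴.
Centroid: ȳ = ΣA·y / ΣA = 50.8397 mm.
Transfer each piece to the horizontal axis through the centroid using Ī + A·d² with d = y − 50.8397:
  flange: d = -35.8397 mm → contributes +6 933 364 mm⁴
  web: d = 54.1603 mm → contributes +15 867 520 mm⁴
  hole: d = -35.8397 mm → contributes −146 290 mm⁴
Total I = 22 654 595 mm⁴.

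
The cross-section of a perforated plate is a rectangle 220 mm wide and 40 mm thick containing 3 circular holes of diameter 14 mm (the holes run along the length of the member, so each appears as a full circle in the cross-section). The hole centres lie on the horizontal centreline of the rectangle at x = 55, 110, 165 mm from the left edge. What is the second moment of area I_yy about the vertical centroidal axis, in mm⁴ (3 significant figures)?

I_yy ≈ 3.46 × 10⁷ mm⁴

Break the section into simple shapes (no overlaps), measuring from the bottom-left corner of the bounding box.
Plate: 220 × 40, A = 8 800 mm², x = 110 mm, Ī = 35 493 333 mm⁴.
Hole 1 (subtracted): ⌀14, A = 153.94 mm², x = 55 mm, Ī = 1885.7 mm⁴.
Hole 2 (subtracted): ⌀14, A = 153.94 mm², x = 110 mm, Ī = 1885.7 mm⁴.
Hole 3 (subtracted): ⌀14, A = 153.94 mm², x = 165 mm, Ī = 1885.7 mm⁴.
By symmetry the centroid is at mid-width, x̄ = 110 mm.
Transfer each piece to the vertical centroidal axis using Ī + A·d² with d = x − 110:
  plate: d = 0 mm → contributes +35 493 333 mm⁴
  hole 1: d = -55 mm → contributes −467 548 mm⁴
  hole 2: d = 0 mm → contributes −1885.7 mm⁴
  hole 3: d = 55 mm → contributes −467 548 mm⁴
Total I = 34 556 351 mm⁴.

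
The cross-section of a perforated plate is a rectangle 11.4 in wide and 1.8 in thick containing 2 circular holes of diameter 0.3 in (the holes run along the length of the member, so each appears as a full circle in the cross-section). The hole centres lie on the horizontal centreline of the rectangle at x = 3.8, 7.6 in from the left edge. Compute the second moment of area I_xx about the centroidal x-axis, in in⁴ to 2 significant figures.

Break the section into simple shapes (no overlaps), measuring from the bottom-left corner of the bounding box.
Plate: 11.4 × 1.8, A = 20.52 in², y = 0.9 in, Ī = 5.54 in⁴.
Hole 1 (subtracted): ⌀0.3, A = 0.07069 in², y = 0.9 in, Ī = 0.0003976 in⁴.
Hole 2 (subtracted): ⌀0.3, A = 0.07069 in², y = 0.9 in, Ī = 0.0003976 in⁴.
By symmetry the centroid is at mid-height, ȳ = 0.9 in.
All pieces are centred on the centroidal x-axis, so I = ΣĪ (holes subtracted) = 5.54 in⁴.

I_xx ≈ 5.5 in⁴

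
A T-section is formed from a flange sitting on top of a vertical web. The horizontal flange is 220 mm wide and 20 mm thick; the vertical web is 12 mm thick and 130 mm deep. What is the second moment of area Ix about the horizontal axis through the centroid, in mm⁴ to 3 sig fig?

Ix ≈ 8.82 × 10⁶ mm⁴

Split into non-overlapping primitives; take the origin at the lower-left of the bounding box.
Flange: 220 × 20, A = 4 400 mm², y = 140 mm, Ī = 146 667 mm⁴.
Web: 12 × 130, A = 1 560 mm², y = 65 mm, Ī = 2 197 000 mm⁴.
Centroid: ȳ = ΣA·y / ΣA = 120.37 mm.
Transfer each piece to the horizontal axis through the centroid using Ī + A·d² with d = y − 120.37:
  flange: d = 19.631 mm → contributes +1 842 300 mm⁴
  web: d = -55.369 mm → contributes +6 979 555 mm⁴
Total I = 8 821 855 mm⁴.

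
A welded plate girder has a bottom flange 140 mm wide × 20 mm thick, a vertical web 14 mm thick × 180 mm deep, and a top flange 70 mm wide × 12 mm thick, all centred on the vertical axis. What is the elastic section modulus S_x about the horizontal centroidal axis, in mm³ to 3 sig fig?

Treat the section as a set of non-overlapping primitives; coordinates are from the bounding-box lower-left.
Bottom plate: 140 × 20, A = 2 800 mm², y = 10 mm, Ī = 93 333 mm⁴.
Web plate: 14 × 180, A = 2 520 mm², y = 110 mm, Ī = 6 804 000 mm⁴.
Top plate: 70 × 12, A = 840 mm², y = 206 mm, Ī = 10 080 mm⁴.
Centroid: ȳ = ΣA·y / ΣA = 77.636 mm.
Transfer each piece to the horizontal centroidal axis using Ī + A·d² with d = y − 77.636:
  bottom plate: d = -67.636 mm → contributes +12 902 431 mm⁴
  web plate: d = 32.364 mm → contributes +9 443 460 mm⁴
  top plate: d = 128.36 mm → contributes +13 850 947 mm⁴
Total I = 36 196 839 mm⁴.
Extreme fibre distance c = 134.36 mm; S = I/c = 269 395 mm³.

S_x ≈ 2.69 × 10⁵ mm³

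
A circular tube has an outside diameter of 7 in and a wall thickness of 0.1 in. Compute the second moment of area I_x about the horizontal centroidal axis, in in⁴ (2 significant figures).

I_x ≈ 13 in⁴

Break the section into simple shapes (no overlaps), measuring from the bottom-left corner of the bounding box.
Outer circle: ⌀7, A = 38.48 in², y = 3.5 in, Ī = 117.9 in⁴.
Bore (subtracted): ⌀6.8, A = 36.32 in², y = 3.5 in, Ī = 105 in⁴.
By symmetry the centroid is at mid-height, ȳ = 3.5 in.
All pieces are centred on the horizontal centroidal axis, so I = ΣĪ (holes subtracted) = 12.9 in⁴.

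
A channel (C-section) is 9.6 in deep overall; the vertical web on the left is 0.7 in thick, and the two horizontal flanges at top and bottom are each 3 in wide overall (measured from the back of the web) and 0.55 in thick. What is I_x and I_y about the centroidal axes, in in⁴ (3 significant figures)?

Break the section into simple shapes (no overlaps), measuring from the bottom-left corner of the bounding box.
Web: 0.7 × 9.6, A = 6.72 in², y = 4.8 in, Ī = 51.61 in⁴.
Top flange (beyond web): 2.3 × 0.55, A = 1.265 in², y = 9.325 in, Ī = 0.031889 in⁴.
Bottom flange (beyond web): 2.3 × 0.55, A = 1.265 in², y = 0.275 in, Ī = 0.031889 in⁴.
By symmetry the centroid is at mid-height, ȳ = 4.8 in.
Transfer each piece to the centroidal x-axis using Ī + A·d² with d = y − 4.8:
  web: d = 0 in → contributes +51.61 in⁴
  top flange (beyond web): d = 4.525 in → contributes +25.934 in⁴
  bottom flange (beyond web): d = -4.525 in → contributes +25.934 in⁴
Total I = 103.48 in⁴.
For the y-axis: x̄ = 0.76027 in.
Repeating about the centroidal y-axis gives I_y = 5.5252 in⁴.

I_x ≈ 103 in⁴, I_y ≈ 5.53 in⁴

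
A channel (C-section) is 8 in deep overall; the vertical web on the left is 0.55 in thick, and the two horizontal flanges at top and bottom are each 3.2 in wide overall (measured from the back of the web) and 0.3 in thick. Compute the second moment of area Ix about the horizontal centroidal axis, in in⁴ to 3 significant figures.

Break the section into simple shapes (no overlaps), measuring from the bottom-left corner of the bounding box.
Web: 0.55 × 8, A = 4.4 in², y = 4 in, Ī = 23.467 in⁴.
Top flange (beyond web): 2.65 × 0.3, A = 0.795 in², y = 7.85 in, Ī = 0.0059625 in⁴.
Bottom flange (beyond web): 2.65 × 0.3, A = 0.795 in², y = 0.15 in, Ī = 0.0059625 in⁴.
By symmetry the centroid is at mid-height, ȳ = 4 in.
Transfer each piece to the horizontal centroidal axis using Ī + A·d² with d = y − 4:
  web: d = 0 in → contributes +23.467 in⁴
  top flange (beyond web): d = 3.85 in → contributes +11.79 in⁴
  bottom flange (beyond web): d = -3.85 in → contributes +11.79 in⁴
Total I = 47.046 in⁴.

Ix ≈ 47.0 in⁴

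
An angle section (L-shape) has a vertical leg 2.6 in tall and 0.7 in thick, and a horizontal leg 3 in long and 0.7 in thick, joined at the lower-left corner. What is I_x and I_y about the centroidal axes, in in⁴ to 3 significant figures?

Treat the section as a set of non-overlapping primitives; coordinates are from the bounding-box lower-left.
Vertical leg: 0.7 × 2.6, A = 1.82 in², y = 1.3 in, Ī = 1.0253 in⁴.
Horizontal leg (remainder): 2.3 × 0.7, A = 1.61 in², y = 0.35 in, Ī = 0.065742 in⁴.
Centroid: ȳ = ΣA·y / ΣA = 0.85408 in.
Transfer each piece to the centroidal x-axis using Ī + A·d² with d = y − 0.85408:
  vertical leg: d = 0.44592 in → contributes +1.3872 in⁴
  horizontal leg (remainder): d = -0.50408 in → contributes +0.47484 in⁴
Total I = 1.862 in⁴.
For the y-axis: x̄ = 1.0541 in.
Repeating about the centroidal y-axis gives I_y = 2.7062 in⁴.

I_x ≈ 1.86 in⁴, I_y ≈ 2.71 in⁴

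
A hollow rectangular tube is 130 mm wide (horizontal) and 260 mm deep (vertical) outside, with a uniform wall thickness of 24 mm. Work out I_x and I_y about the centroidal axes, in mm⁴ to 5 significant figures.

Break the section into simple shapes (no overlaps), measuring from the bottom-left corner of the bounding box.
Outer rectangle: 130 × 260, A = 33 800 mm², y = 130 mm, Ī = 190 406 667 mm⁴.
Inner void (subtracted): 82 × 212, A = 17 384 mm², y = 130 mm, Ī = 65 108 875 mm⁴.
By symmetry the centroid is at mid-height, ȳ = 130 mm.
All pieces are centred on the centroidal x-axis, so I = ΣĪ (holes subtracted) = 125 297 792 mm⁴.
Repeating about the centroidal y-axis gives I_y = 37 860 832 mm⁴.

I_x ≈ 1.2530 × 10⁸ mm⁴, I_y ≈ 3.7861 × 10⁷ mm⁴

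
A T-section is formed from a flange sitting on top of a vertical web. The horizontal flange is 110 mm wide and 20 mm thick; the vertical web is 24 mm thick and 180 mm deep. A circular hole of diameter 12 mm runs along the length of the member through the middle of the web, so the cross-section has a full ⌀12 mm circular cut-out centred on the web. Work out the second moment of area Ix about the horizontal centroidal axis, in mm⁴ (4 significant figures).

Ix ≈ 2.618 × 10⁷ mm⁴

Treat the section as a set of non-overlapping primitives; coordinates are from the bounding-box lower-left.
Flange: 110 × 20, A = 2 200 mm², y = 190 mm, Ī = 73333.3 mm⁴.
Web: 24 × 180, A = 4 320 mm², y = 90 mm, Ī = 11 664 000 mm⁴.
Hole (subtracted): ⌀12, A = 113.097 mm², y = 90 mm, Ī = 1017.88 mm⁴.
Centroid: ȳ = ΣA·y / ΣA = 124.338 mm.
Transfer each piece to the horizontal centroidal axis using Ī + A·d² with d = y − 124.338:
  flange: d = 65.662 mm → contributes +9 558 640 mm⁴
  web: d = -34.338 mm → contributes +16 757 694 mm⁴
  hole: d = -34.338 mm → contributes −134 370 mm⁴
Total I = 26 181 963 mm⁴.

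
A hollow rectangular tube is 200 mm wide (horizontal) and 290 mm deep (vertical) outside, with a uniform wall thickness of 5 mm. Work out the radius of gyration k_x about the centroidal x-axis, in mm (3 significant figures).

Treat the section as a set of non-overlapping primitives; coordinates are from the bounding-box lower-left.
Outer rectangle: 200 × 290, A = 58 000 mm², y = 145 mm, Ī = 406 483 333 mm⁴.
Inner void (subtracted): 190 × 280, A = 53 200 mm², y = 145 mm, Ī = 347 573 333 mm⁴.
By symmetry the centroid is at mid-height, ȳ = 145 mm.
All pieces are centred on the centroidal x-axis, so I = ΣĪ (holes subtracted) = 58 910 000 mm⁴.
Radius of gyration: k = √(I/A) = √(58 910 000 / 4 800) = 110.78 mm.

k_x ≈ 111 mm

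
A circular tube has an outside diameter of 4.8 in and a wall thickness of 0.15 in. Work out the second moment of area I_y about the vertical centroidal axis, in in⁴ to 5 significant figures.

I_y ≈ 5.9287 in⁴

Break the section into simple shapes (no overlaps), measuring from the bottom-left corner of the bounding box.
Outer circle: ⌀4.8, A = 18.09557 in², x = 2.4 in, Ī = 26.05763 in⁴.
Bore (subtracted): ⌀4.5, A = 15.90431 in², x = 2.4 in, Ī = 20.1289 in⁴.
By symmetry the centroid is at mid-width, x̄ = 2.4 in.
All pieces are centred on the vertical centroidal axis, so I = ΣĪ (holes subtracted) = 5.92873 in⁴.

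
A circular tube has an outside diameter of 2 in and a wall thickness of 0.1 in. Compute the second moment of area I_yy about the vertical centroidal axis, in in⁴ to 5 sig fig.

Treat the section as a set of non-overlapping primitives; coordinates are from the bounding-box lower-left.
Outer circle: ⌀2, A = 3.141593 in², x = 1 in, Ī = 0.7853982 in⁴.
Bore (subtracted): ⌀1.8, A = 2.54469 in², x = 1 in, Ī = 0.5152997 in⁴.
By symmetry the centroid is at mid-width, x̄ = 1 in.
All pieces are centred on the vertical centroidal axis, so I = ΣĪ (holes subtracted) = 0.2700984 in⁴.

I_yy ≈ 0.27010 in⁴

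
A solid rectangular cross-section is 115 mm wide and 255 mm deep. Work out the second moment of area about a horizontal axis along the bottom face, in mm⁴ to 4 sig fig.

The section: 115 × 255, A = 29 325 mm², y = 127.5 mm, Ī = 158 904 844 mm⁴.
Transfer it to the bottom edge using Ī + A·d² with d = y − 0:
  the section: d = 127.5 mm → contributes +635 619 375 mm⁴
Total I = 635 619 375 mm⁴.

I_base ≈ 6.356 × 10⁸ mm⁴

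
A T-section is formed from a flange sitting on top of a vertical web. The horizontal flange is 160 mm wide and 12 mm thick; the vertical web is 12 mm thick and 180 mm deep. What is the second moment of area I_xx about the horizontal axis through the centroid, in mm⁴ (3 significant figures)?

Treat the section as a set of non-overlapping primitives; coordinates are from the bounding-box lower-left.
Flange: 160 × 12, A = 1 920 mm², y = 186 mm, Ī = 23 040 mm⁴.
Web: 12 × 180, A = 2 160 mm², y = 90 mm, Ī = 5 832 000 mm⁴.
Centroid: ȳ = ΣA·y / ΣA = 135.18 mm.
Transfer each piece to the horizontal axis through the centroid using Ī + A·d² with d = y − 135.18:
  flange: d = 50.824 mm → contributes +4 982 460 mm⁴
  web: d = -45.176 mm → contributes +10 240 373 mm⁴
Total I = 15 222 833 mm⁴.

I_xx ≈ 1.52 × 10⁷ mm⁴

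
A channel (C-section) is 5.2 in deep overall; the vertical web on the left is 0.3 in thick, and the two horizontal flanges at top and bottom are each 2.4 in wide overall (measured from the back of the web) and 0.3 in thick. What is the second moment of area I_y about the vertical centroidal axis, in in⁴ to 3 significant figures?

Split into non-overlapping primitives; take the origin at the lower-left of the bounding box.
Web: 0.3 × 5.2, A = 1.56 in², x = 0.15 in, Ī = 0.0117 in⁴.
Top flange (beyond web): 2.1 × 0.3, A = 0.63 in², x = 1.35 in, Ī = 0.23153 in⁴.
Bottom flange (beyond web): 2.1 × 0.3, A = 0.63 in², x = 1.35 in, Ī = 0.23153 in⁴.
Centroid: x̄ = ΣA·x / ΣA = 0.68617 in.
Transfer each piece to the vertical centroidal axis using Ī + A·d² with d = x − 0.68617:
  web: d = -0.53617 in → contributes +0.46017 in⁴
  top flange (beyond web): d = 0.66383 in → contributes +0.50915 in⁴
  bottom flange (beyond web): d = 0.66383 in → contributes +0.50915 in⁴
Total I = 1.4785 in⁴.

I_y ≈ 1.48 in⁴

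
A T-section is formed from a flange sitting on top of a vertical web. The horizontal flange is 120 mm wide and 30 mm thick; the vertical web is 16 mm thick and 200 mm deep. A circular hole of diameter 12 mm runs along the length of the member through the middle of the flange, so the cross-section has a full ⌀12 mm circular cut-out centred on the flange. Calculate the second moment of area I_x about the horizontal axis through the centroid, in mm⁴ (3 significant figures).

Split into non-overlapping primitives; take the origin at the lower-left of the bounding box.
Flange: 120 × 30, A = 3 600 mm², y = 215 mm, Ī = 270 000 mm⁴.
Web: 16 × 200, A = 3 200 mm², y = 100 mm, Ī = 10 666 667 mm⁴.
Hole (subtracted): ⌀12, A = 113.1 mm², y = 215 mm, Ī = 1017.9 mm⁴.
Centroid: ȳ = ΣA·y / ΣA = 159.97 mm.
Transfer each piece to the horizontal axis through the centroid using Ī + A·d² with d = y − 159.97:
  flange: d = 55.033 mm → contributes +11 173 053 mm⁴
  web: d = -59.967 mm → contributes +22 174 016 mm⁴
  hole: d = 55.033 mm → contributes −343 547 mm⁴
Total I = 33 003 522 mm⁴.

I_x ≈ 3.30 × 10⁷ mm⁴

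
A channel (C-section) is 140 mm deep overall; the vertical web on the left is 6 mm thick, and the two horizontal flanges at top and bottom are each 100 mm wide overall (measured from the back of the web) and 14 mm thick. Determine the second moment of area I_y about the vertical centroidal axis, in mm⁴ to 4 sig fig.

Decompose the section into non-overlapping parts with the origin at the bottom-left of its bounding rectangle.
Web: 6 × 140, A = 840 mm², x = 3 mm, Ī = 2 520 mm⁴.
Top flange (beyond web): 94 × 14, A = 1 316 mm², x = 53 mm, Ī = 969 015 mm⁴.
Bottom flange (beyond web): 94 × 14, A = 1 316 mm², x = 53 mm, Ī = 969 015 mm⁴.
Centroid: x̄ = ΣA·x / ΣA = 40.9032 mm.
Transfer each piece to the vertical centroidal axis using Ī + A·d² with d = x − 40.9032:
  web: d = -37.9032 mm → contributes +1 209 310 mm⁴
  top flange (beyond web): d = 12.0968 mm → contributes +1 161 588 mm⁴
  bottom flange (beyond web): d = 12.0968 mm → contributes +1 161 588 mm⁴
Total I = 3 532 485 mm⁴.

I_y ≈ 3.532 × 10⁶ mm⁴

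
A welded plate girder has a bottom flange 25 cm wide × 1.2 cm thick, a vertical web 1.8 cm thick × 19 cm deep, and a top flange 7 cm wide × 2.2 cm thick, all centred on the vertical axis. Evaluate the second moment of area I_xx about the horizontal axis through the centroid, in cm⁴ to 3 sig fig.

Decompose the section into non-overlapping parts with the origin at the bottom-left of its bounding rectangle.
Bottom plate: 25 × 1.2, A = 30 cm², y = 0.6 cm, Ī = 3.6 cm⁴.
Web plate: 1.8 × 19, A = 34.2 cm², y = 10.7 cm, Ī = 1028.9 cm⁴.
Top plate: 7 × 2.2, A = 15.4 cm², y = 21.3 cm, Ī = 6.2113 cm⁴.
Centroid: ȳ = ΣA·y / ΣA = 8.9442 cm.
Transfer each piece to the horizontal axis through the centroid using Ī + A·d² with d = y − 8.9442:
  bottom plate: d = -8.3442 cm → contributes +2092.4 cm⁴
  web plate: d = 1.7558 cm → contributes +1134.3 cm⁴
  top plate: d = 12.356 cm → contributes +2357.3 cm⁴
Total I = 5583.9 cm⁴.

I_xx ≈ 5580 cm⁴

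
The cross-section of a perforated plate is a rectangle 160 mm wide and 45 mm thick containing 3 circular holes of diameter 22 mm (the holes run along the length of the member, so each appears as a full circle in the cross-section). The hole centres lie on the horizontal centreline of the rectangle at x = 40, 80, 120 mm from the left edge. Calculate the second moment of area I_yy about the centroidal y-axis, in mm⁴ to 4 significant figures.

Break the section into simple shapes (no overlaps), measuring from the bottom-left corner of the bounding box.
Plate: 160 × 45, A = 7 200 mm², x = 80 mm, Ī = 15 360 000 mm⁴.
Hole 1 (subtracted): ⌀22, A = 380.133 mm², x = 40 mm, Ī = 11 499 mm⁴.
Hole 2 (subtracted): ⌀22, A = 380.133 mm², x = 80 mm, Ī = 11 499 mm⁴.
Hole 3 (subtracted): ⌀22, A = 380.133 mm², x = 120 mm, Ī = 11 499 mm⁴.
By symmetry the centroid is at mid-width, x̄ = 80 mm.
Transfer each piece to the centroidal y-axis using Ī + A·d² with d = x − 80:
  plate: d = 0 mm → contributes +15 360 000 mm⁴
  hole 1: d = -40 mm → contributes −619 711 mm⁴
  hole 2: d = 0 mm → contributes −11 499 mm⁴
  hole 3: d = 40 mm → contributes −619 711 mm⁴
Total I = 14 109 078 mm⁴.

I_yy ≈ 1.411 × 10⁷ mm⁴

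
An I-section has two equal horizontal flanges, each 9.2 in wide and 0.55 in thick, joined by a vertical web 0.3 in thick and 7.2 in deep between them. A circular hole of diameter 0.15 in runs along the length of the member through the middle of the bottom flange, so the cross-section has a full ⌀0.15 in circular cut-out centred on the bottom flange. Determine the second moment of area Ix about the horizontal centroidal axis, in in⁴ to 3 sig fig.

Treat the section as a set of non-overlapping primitives; coordinates are from the bounding-box lower-left.
Bottom flange: 9.2 × 0.55, A = 5.06 in², y = 0.275 in, Ī = 0.12755 in⁴.
Web: 0.3 × 7.2, A = 2.16 in², y = 4.15 in, Ī = 9.3312 in⁴.
Top flange: 9.2 × 0.55, A = 5.06 in², y = 8.025 in, Ī = 0.12755 in⁴.
Hole (subtracted): ⌀0.15, A = 0.017671 in², y = 0.275 in, Ī = 0.00002485 in⁴.
Centroid: ȳ = ΣA·y / ΣA = 4.1556 in.
Transfer each piece to the horizontal centroidal axis using Ī + A·d² with d = y − 4.1556:
  bottom flange: d = -3.8806 in → contributes +76.326 in⁴
  web: d = -0.0055843 in → contributes +9.3313 in⁴
  top flange: d = 3.8694 in → contributes +75.888 in⁴
  hole: d = -3.8806 in → contributes −0.26614 in⁴
Total I = 161.28 in⁴.

Ix ≈ 161 in⁴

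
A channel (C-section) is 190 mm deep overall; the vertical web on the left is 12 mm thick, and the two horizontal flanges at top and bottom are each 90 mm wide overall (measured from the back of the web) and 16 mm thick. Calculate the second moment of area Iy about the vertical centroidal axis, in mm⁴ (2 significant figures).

Iy ≈ 3.7 × 10⁶ mm⁴

Split into non-overlapping primitives; take the origin at the lower-left of the bounding box.
Web: 12 × 190, A = 2 280 mm², x = 6 mm, Ī = 27 360 mm⁴.
Top flange (beyond web): 78 × 16, A = 1 248 mm², x = 51 mm, Ī = 632 736 mm⁴.
Bottom flange (beyond web): 78 × 16, A = 1 248 mm², x = 51 mm, Ī = 632 736 mm⁴.
Centroid: x̄ = ΣA·x / ΣA = 29.52 mm.
Transfer each piece to the vertical centroidal axis using Ī + A·d² with d = x − 29.52:
  web: d = -23.52 mm → contributes +1 288 375 mm⁴
  top flange (beyond web): d = 21.48 mm → contributes +1 208 681 mm⁴
  bottom flange (beyond web): d = 21.48 mm → contributes +1 208 681 mm⁴
Total I = 3 705 737 mm⁴.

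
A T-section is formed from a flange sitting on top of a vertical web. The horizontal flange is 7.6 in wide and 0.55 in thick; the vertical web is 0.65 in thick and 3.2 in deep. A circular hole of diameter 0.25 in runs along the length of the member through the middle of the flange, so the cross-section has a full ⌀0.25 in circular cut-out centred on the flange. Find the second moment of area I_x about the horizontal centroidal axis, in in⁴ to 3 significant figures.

Treat the section as a set of non-overlapping primitives; coordinates are from the bounding-box lower-left.
Flange: 7.6 × 0.55, A = 4.18 in², y = 3.475 in, Ī = 0.10537 in⁴.
Web: 0.65 × 3.2, A = 2.08 in², y = 1.6 in, Ī = 1.7749 in⁴.
Hole (subtracted): ⌀0.25, A = 0.049087 in², y = 3.475 in, Ī = 0.00019175 in⁴.
Centroid: ȳ = ΣA·y / ΣA = 2.8471 in.
Transfer each piece to the horizontal centroidal axis using Ī + A·d² with d = y − 2.8471:
  flange: d = 0.62793 in → contributes +1.7535 in⁴
  web: d = -1.2471 in → contributes +5.0097 in⁴
  hole: d = 0.62793 in → contributes −0.019547 in⁴
Total I = 6.7437 in⁴.

I_x ≈ 6.74 in⁴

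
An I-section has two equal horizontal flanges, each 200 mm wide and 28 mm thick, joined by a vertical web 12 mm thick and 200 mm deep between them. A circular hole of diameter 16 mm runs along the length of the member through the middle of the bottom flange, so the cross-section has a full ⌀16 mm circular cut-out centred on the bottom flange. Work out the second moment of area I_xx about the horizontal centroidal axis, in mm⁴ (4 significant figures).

Split into non-overlapping primitives; take the origin at the lower-left of the bounding box.
Bottom flange: 200 × 28, A = 5 600 mm², y = 14 mm, Ī = 365 867 mm⁴.
Web: 12 × 200, A = 2 400 mm², y = 128 mm, Ī = 8 000 000 mm⁴.
Top flange: 200 × 28, A = 5 600 mm², y = 242 mm, Ī = 365 867 mm⁴.
Hole (subtracted): ⌀16, A = 201.062 mm², y = 14 mm, Ī = 3216.99 mm⁴.
Centroid: ȳ = ΣA·y / ΣA = 129.711 mm.
Transfer each piece to the horizontal centroidal axis using Ī + A·d² with d = y − 129.711:
  bottom flange: d = -115.711 mm → contributes +75 344 028 mm⁴
  web: d = -1.71066 mm → contributes +8 007 023 mm⁴
  top flange: d = 112.289 mm → contributes +70 975 681 mm⁴
  hole: d = -115.711 mm → contributes −2 695 227 mm⁴
Total I = 151 631 505 mm⁴.

I_xx ≈ 1.516 × 10⁸ mm⁴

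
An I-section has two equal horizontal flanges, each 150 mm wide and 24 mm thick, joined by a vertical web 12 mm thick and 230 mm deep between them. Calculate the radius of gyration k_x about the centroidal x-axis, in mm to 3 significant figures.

Break the section into simple shapes (no overlaps), measuring from the bottom-left corner of the bounding box.
Bottom flange: 150 × 24, A = 3 600 mm², y = 12 mm, Ī = 172 800 mm⁴.
Web: 12 × 230, A = 2 760 mm², y = 139 mm, Ī = 12 167 000 mm⁴.
Top flange: 150 × 24, A = 3 600 mm², y = 266 mm, Ī = 172 800 mm⁴.
By symmetry the centroid is at mid-height, ȳ = 139 mm.
Transfer each piece to the centroidal x-axis using Ī + A·d² with d = y − 139:
  bottom flange: d = -127 mm → contributes +58 237 200 mm⁴
  web: d = 0 mm → contributes +12 167 000 mm⁴
  top flange: d = 127 mm → contributes +58 237 200 mm⁴
Total I = 128 641 400 mm⁴.
Radius of gyration: k = √(I/A) = √(128 641 400 / 9 960) = 113.65 mm.

k_x ≈ 114 mm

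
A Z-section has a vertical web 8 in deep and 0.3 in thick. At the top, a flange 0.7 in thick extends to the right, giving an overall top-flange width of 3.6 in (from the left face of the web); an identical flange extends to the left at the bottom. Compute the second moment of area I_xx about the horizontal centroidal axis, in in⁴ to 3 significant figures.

Decompose the section into non-overlapping parts with the origin at the bottom-left of its bounding rectangle.
Web: 0.3 × 8, A = 2.4 in², y = 4 in, Ī = 12.8 in⁴.
Top flange (beyond web): 3.3 × 0.7, A = 2.31 in², y = 7.65 in, Ī = 0.094325 in⁴.
Bottom flange (beyond web): 3.3 × 0.7, A = 2.31 in², y = 0.35 in, Ī = 0.094325 in⁴.
Centroid: ȳ = ΣA·y / ΣA = 4 in.
Transfer each piece to the horizontal centroidal axis using Ī + A·d² with d = y − 4:
  web: d = 0 in → contributes +12.8 in⁴
  top flange (beyond web): d = 3.65 in → contributes +30.869 in⁴
  bottom flange (beyond web): d = -3.65 in → contributes +30.869 in⁴
Total I = 74.539 in⁴.

I_xx ≈ 74.5 in⁴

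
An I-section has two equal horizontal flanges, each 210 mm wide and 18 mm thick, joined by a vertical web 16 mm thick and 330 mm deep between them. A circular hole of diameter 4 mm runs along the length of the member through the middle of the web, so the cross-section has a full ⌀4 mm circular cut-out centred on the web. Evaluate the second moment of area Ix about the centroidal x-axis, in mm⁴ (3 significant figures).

Treat the section as a set of non-overlapping primitives; coordinates are from the bounding-box lower-left.
Bottom flange: 210 × 18, A = 3 780 mm², y = 9 mm, Ī = 102 060 mm⁴.
Web: 16 × 330, A = 5 280 mm², y = 183 mm, Ī = 47 916 000 mm⁴.
Top flange: 210 × 18, A = 3 780 mm², y = 357 mm, Ī = 102 060 mm⁴.
Hole (subtracted): ⌀4, A = 12.566 mm², y = 183 mm, Ī = 12.566 mm⁴.
By symmetry the centroid is at mid-height, ȳ = 183 mm.
Transfer each piece to the centroidal x-axis using Ī + A·d² with d = y − 183:
  bottom flange: d = -174 mm → contributes +114 545 340 mm⁴
  web: d = 0 mm → contributes +47 916 000 mm⁴
  top flange: d = 174 mm → contributes +114 545 340 mm⁴
  hole: d = 0 mm → contributes −12.566 mm⁴
Total I = 277 006 667 mm⁴.

Ix ≈ 2.77 × 10⁸ mm⁴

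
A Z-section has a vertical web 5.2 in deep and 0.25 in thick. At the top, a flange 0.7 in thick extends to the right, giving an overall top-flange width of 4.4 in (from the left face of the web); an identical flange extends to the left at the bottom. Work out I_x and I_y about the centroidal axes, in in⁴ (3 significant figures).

Split into non-overlapping primitives; take the origin at the lower-left of the bounding box.
Web: 0.25 × 5.2, A = 1.3 in², y = 2.6 in, Ī = 2.9293 in⁴.
Top flange (beyond web): 4.15 × 0.7, A = 2.905 in², y = 4.85 in, Ī = 0.11862 in⁴.
Bottom flange (beyond web): 4.15 × 0.7, A = 2.905 in², y = 0.35 in, Ī = 0.11862 in⁴.
Centroid: ȳ = ΣA·y / ΣA = 2.6 in.
Transfer each piece to the centroidal x-axis using Ī + A·d² with d = y − 2.6:
  web: d = 0 in → contributes +2.9293 in⁴
  top flange (beyond web): d = 2.25 in → contributes +14.825 in⁴
  bottom flange (beyond web): d = -2.25 in → contributes +14.825 in⁴
Total I = 32.58 in⁴.
For the y-axis: x̄ = 4.275 in.
Repeating about the centroidal y-axis gives I_y = 36.466 in⁴.

I_x ≈ 32.6 in⁴, I_y ≈ 36.5 in⁴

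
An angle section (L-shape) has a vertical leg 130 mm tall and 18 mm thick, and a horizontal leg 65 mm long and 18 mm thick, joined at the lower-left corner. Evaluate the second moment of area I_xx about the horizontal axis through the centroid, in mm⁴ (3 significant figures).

Split into non-overlapping primitives; take the origin at the lower-left of the bounding box.
Vertical leg: 18 × 130, A = 2 340 mm², y = 65 mm, Ī = 3 295 500 mm⁴.
Horizontal leg (remainder): 47 × 18, A = 846 mm², y = 9 mm, Ī = 22 842 mm⁴.
Centroid: ȳ = ΣA·y / ΣA = 50.13 mm.
Transfer each piece to the horizontal axis through the centroid using Ī + A·d² with d = y − 50.13:
  vertical leg: d = 14.87 mm → contributes +3 812 917 mm⁴
  horizontal leg (remainder): d = -41.13 mm → contributes +1 453 997 mm⁴
Total I = 5 266 914 mm⁴.

I_xx ≈ 5.27 × 10⁶ mm⁴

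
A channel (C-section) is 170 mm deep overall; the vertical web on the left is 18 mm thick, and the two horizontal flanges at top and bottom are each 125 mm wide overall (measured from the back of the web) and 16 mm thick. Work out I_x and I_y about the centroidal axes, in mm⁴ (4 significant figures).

Break the section into simple shapes (no overlaps), measuring from the bottom-left corner of the bounding box.
Web: 18 × 170, A = 3 060 mm², y = 85 mm, Ī = 7 369 500 mm⁴.
Top flange (beyond web): 107 × 16, A = 1 712 mm², y = 162 mm, Ī = 36522.7 mm⁴.
Bottom flange (beyond web): 107 × 16, A = 1 712 mm², y = 8 mm, Ī = 36522.7 mm⁴.
By symmetry the centroid is at mid-height, ȳ = 85 mm.
Transfer each piece to the centroidal x-axis using Ī + A·d² with d = y − 85:
  web: d = 0 mm → contributes +7 369 500 mm⁴
  top flange (beyond web): d = 77 mm → contributes +10 186 971 mm⁴
  bottom flange (beyond web): d = -77 mm → contributes +10 186 971 mm⁴
Total I = 27 743 441 mm⁴.
For the y-axis: x̄ = 42.0043 mm.
Repeating about the centroidal y-axis gives I_y = 9 661 477 mm⁴.

I_x ≈ 2.774 × 10⁷ mm⁴, I_y ≈ 9.661 × 10⁶ mm⁴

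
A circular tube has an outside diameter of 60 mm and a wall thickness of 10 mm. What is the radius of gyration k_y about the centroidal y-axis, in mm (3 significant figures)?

k_y ≈ 18.0 mm

Split into non-overlapping primitives; take the origin at the lower-left of the bounding box.
Outer circle: ⌀60, A = 2827.4 mm², x = 30 mm, Ī = 636 173 mm⁴.
Bore (subtracted): ⌀40, A = 1256.6 mm², x = 30 mm, Ī = 125 664 mm⁴.
By symmetry the centroid is at mid-width, x̄ = 30 mm.
All pieces are centred on the centroidal y-axis, so I = ΣĪ (holes subtracted) = 510 509 mm⁴.
Radius of gyration: k = √(I/A) = √(510 509 / 1570.8) = 18.028 mm.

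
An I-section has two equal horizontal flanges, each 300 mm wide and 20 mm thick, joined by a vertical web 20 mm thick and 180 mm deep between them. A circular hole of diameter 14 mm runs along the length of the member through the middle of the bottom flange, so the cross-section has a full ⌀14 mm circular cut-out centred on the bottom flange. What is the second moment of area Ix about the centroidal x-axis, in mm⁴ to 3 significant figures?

Ix ≈ 1.29 × 10⁸ mm⁴

Break the section into simple shapes (no overlaps), measuring from the bottom-left corner of the bounding box.
Bottom flange: 300 × 20, A = 6 000 mm², y = 10 mm, Ī = 200 000 mm⁴.
Web: 20 × 180, A = 3 600 mm², y = 110 mm, Ī = 9 720 000 mm⁴.
Top flange: 300 × 20, A = 6 000 mm², y = 210 mm, Ī = 200 000 mm⁴.
Hole (subtracted): ⌀14, A = 153.94 mm², y = 10 mm, Ī = 1885.7 mm⁴.
Centroid: ȳ = ΣA·y / ΣA = 111 mm.
Transfer each piece to the centroidal x-axis using Ī + A·d² with d = y − 111:
  bottom flange: d = -101 mm → contributes +61 401 900 mm⁴
  web: d = -0.99662 mm → contributes +9 723 576 mm⁴
  top flange: d = 99.003 mm → contributes +59 010 019 mm⁴
  hole: d = -101 mm → contributes −1 572 102 mm⁴
Total I = 128 563 392 mm⁴.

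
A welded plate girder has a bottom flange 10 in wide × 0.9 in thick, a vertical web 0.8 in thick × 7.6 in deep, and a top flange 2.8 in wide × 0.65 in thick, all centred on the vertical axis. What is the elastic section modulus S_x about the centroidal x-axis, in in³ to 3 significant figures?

S_x ≈ 26.7 in³

Decompose the section into non-overlapping parts with the origin at the bottom-left of its bounding rectangle.
Bottom plate: 10 × 0.9, A = 9 in², y = 0.45 in, Ī = 0.6075 in⁴.
Web plate: 0.8 × 7.6, A = 6.08 in², y = 4.7 in, Ī = 29.265 in⁴.
Top plate: 2.8 × 0.65, A = 1.82 in², y = 8.825 in, Ī = 0.064079 in⁴.
Centroid: ȳ = ΣA·y / ΣA = 2.8809 in.
Transfer each piece to the centroidal x-axis using Ī + A·d² with d = y − 2.8809:
  bottom plate: d = -2.4309 in → contributes +53.792 in⁴
  web plate: d = 1.8191 in → contributes +49.384 in⁴
  top plate: d = 5.9441 in → contributes +64.369 in⁴
Total I = 167.54 in⁴.
Extreme fibre distance c = 6.2691 in; S = I/c = 26.726 in³.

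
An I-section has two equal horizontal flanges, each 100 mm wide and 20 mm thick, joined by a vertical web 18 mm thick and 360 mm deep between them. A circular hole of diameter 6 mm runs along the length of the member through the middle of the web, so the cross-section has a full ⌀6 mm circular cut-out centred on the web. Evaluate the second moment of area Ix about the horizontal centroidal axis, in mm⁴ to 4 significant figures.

Split into non-overlapping primitives; take the origin at the lower-left of the bounding box.
Bottom flange: 100 × 20, A = 2 000 mm², y = 10 mm, Ī = 66666.7 mm⁴.
Web: 18 × 360, A = 6 480 mm², y = 200 mm, Ī = 69 984 000 mm⁴.
Top flange: 100 × 20, A = 2 000 mm², y = 390 mm, Ī = 66666.7 mm⁴.
Hole (subtracted): ⌀6, A = 28.2743 mm², y = 200 mm, Ī = 63.6173 mm⁴.
By symmetry the centroid is at mid-height, ȳ = 200 mm.
Transfer each piece to the horizontal centroidal axis using Ī + A·d² with d = y − 200:
  bottom flange: d = -190 mm → contributes +72 266 667 mm⁴
  web: d = 0 mm → contributes +69 984 000 mm⁴
  top flange: d = 190 mm → contributes +72 266 667 mm⁴
  hole: d = 0 mm → contributes −63.6173 mm⁴
Total I = 214 517 270 mm⁴.

Ix ≈ 2.145 × 10⁸ mm⁴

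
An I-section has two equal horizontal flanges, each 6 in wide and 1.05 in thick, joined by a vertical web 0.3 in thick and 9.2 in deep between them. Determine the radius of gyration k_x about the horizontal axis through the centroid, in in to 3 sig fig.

k_x ≈ 4.78 in

Treat the section as a set of non-overlapping primitives; coordinates are from the bounding-box lower-left.
Bottom flange: 6 × 1.05, A = 6.3 in², y = 0.525 in, Ī = 0.57881 in⁴.
Web: 0.3 × 9.2, A = 2.76 in², y = 5.65 in, Ī = 19.467 in⁴.
Top flange: 6 × 1.05, A = 6.3 in², y = 10.775 in, Ī = 0.57881 in⁴.
By symmetry the centroid is at mid-height, ȳ = 5.65 in.
Transfer each piece to the horizontal axis through the centroid using Ī + A·d² with d = y − 5.65:
  bottom flange: d = -5.125 in → contributes +166.05 in⁴
  web: d = 0 in → contributes +19.467 in⁴
  top flange: d = 5.125 in → contributes +166.05 in⁴
Total I = 351.57 in⁴.
Radius of gyration: k = √(I/A) = √(351.57 / 15.36) = 4.7842 in.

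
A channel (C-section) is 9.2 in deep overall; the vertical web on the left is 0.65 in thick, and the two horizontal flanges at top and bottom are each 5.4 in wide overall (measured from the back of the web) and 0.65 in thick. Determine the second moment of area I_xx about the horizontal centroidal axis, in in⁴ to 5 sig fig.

I_xx ≈ 155.25 in⁴

Treat the section as a set of non-overlapping primitives; coordinates are from the bounding-box lower-left.
Web: 0.65 × 9.2, A = 5.98 in², y = 4.6 in, Ī = 42.17893 in⁴.
Top flange (beyond web): 4.75 × 0.65, A = 3.0875 in², y = 8.875 in, Ī = 0.1087057 in⁴.
Bottom flange (beyond web): 4.75 × 0.65, A = 3.0875 in², y = 0.325 in, Ī = 0.1087057 in⁴.
By symmetry the centroid is at mid-height, ȳ = 4.6 in.
Transfer each piece to the horizontal centroidal axis using Ī + A·d² with d = y − 4.6:
  web: d = 0 in → contributes +42.17893 in⁴
  top flange (beyond web): d = 4.275 in → contributes +56.5347 in⁴
  bottom flange (beyond web): d = -4.275 in → contributes +56.5347 in⁴
Total I = 155.2483 in⁴.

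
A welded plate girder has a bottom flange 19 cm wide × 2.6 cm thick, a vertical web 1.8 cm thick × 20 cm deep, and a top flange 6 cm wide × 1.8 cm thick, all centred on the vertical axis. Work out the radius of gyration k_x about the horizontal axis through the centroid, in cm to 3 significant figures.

Split into non-overlapping primitives; take the origin at the lower-left of the bounding box.
Bottom plate: 19 × 2.6, A = 49.4 cm², y = 1.3 cm, Ī = 27.829 cm⁴.
Web plate: 1.8 × 20, A = 36 cm², y = 12.6 cm, Ī = 1 200 cm⁴.
Top plate: 6 × 1.8, A = 10.8 cm², y = 23.5 cm, Ī = 2.916 cm⁴.
Centroid: ȳ = ΣA·y / ΣA = 8.021 cm.
Transfer each piece to the horizontal axis through the centroid using Ī + A·d² with d = y − 8.021:
  bottom plate: d = -6.721 cm → contributes +2259.3 cm⁴
  web plate: d = 4.579 cm → contributes +1954.8 cm⁴
  top plate: d = 15.479 cm → contributes +2590.6 cm⁴
Total I = 6804.7 cm⁴.
Radius of gyration: k = √(I/A) = √(6804.7 / 96.2) = 8.4104 cm.

k_x ≈ 8.41 cm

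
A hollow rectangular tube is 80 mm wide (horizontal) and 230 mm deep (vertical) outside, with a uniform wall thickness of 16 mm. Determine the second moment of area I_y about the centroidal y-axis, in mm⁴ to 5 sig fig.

Treat the section as a set of non-overlapping primitives; coordinates are from the bounding-box lower-left.
Outer rectangle: 80 × 230, A = 18 400 mm², x = 40 mm, Ī = 9 813 333 mm⁴.
Inner void (subtracted): 48 × 198, A = 9 504 mm², x = 40 mm, Ī = 1 824 768 mm⁴.
By symmetry the centroid is at mid-width, x̄ = 40 mm.
All pieces are centred on the centroidal y-axis, so I = ΣĪ (holes subtracted) = 7 988 565 mm⁴.

I_y ≈ 7.9886 × 10⁶ mm⁴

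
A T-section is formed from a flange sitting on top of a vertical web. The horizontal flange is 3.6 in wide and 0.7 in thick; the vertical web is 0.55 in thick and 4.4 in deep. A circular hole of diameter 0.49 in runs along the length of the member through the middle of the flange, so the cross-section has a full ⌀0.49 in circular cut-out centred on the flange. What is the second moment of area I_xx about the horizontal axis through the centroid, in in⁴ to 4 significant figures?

Treat the section as a set of non-overlapping primitives; coordinates are from the bounding-box lower-left.
Flange: 3.6 × 0.7, A = 2.52 in², y = 4.75 in, Ī = 0.1029 in⁴.
Web: 0.55 × 4.4, A = 2.42 in², y = 2.2 in, Ī = 3.90427 in⁴.
Hole (subtracted): ⌀0.49, A = 0.188574 in², y = 4.75 in, Ī = 0.00282979 in⁴.
Centroid: ȳ = ΣA·y / ΣA = 3.45123 in.
Transfer each piece to the horizontal axis through the centroid using Ī + A·d² with d = y − 3.45123:
  flange: d = 1.29877 in → contributes +4.35363 in⁴
  web: d = -1.25123 in → contributes +7.69297 in⁴
  hole: d = 1.29877 in → contributes −0.320916 in⁴
Total I = 11.7257 in⁴.

I_xx ≈ 11.73 in⁴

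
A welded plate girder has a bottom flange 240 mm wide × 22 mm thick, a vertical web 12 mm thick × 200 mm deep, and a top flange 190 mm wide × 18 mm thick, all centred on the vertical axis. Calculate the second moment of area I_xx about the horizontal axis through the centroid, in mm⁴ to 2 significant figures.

Decompose the section into non-overlapping parts with the origin at the bottom-left of its bounding rectangle.
Bottom plate: 240 × 22, A = 5 280 mm², y = 11 mm, Ī = 212 960 mm⁴.
Web plate: 12 × 200, A = 2 400 mm², y = 122 mm, Ī = 8 000 000 mm⁴.
Top plate: 190 × 18, A = 3 420 mm², y = 231 mm, Ī = 92 340 mm⁴.
Centroid: ȳ = ΣA·y / ΣA = 102.8 mm.
Transfer each piece to the horizontal axis through the centroid using Ī + A·d² with d = y − 102.8:
  bottom plate: d = -91.78 mm → contributes +44 693 068 mm⁴
  web plate: d = 19.22 mm → contributes +8 886 231 mm⁴
  top plate: d = 128.2 mm → contributes +56 315 082 mm⁴
Total I = 109 894 381 mm⁴.

I_xx ≈ 1.1 × 10⁸ mm⁴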